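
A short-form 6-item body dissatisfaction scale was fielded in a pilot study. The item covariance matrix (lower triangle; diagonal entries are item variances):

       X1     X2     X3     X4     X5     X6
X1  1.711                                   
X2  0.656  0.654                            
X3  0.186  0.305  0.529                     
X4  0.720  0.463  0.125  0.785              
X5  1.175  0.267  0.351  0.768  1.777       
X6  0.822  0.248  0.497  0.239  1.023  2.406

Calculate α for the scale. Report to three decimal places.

sum of item variances = 1.711 + 0.654 + 0.529 + 0.785 + 1.777 + 2.406 = 7.862
Σ_{i<j} σ_ij = 7.845
total variance = 7.862 + 2 × 7.845 = 23.552
α = (k/(k−1))·(1 − sum of item variances/total variance) = (6/5)·(1 − 7.862/23.552) = 0.799

α = 0.799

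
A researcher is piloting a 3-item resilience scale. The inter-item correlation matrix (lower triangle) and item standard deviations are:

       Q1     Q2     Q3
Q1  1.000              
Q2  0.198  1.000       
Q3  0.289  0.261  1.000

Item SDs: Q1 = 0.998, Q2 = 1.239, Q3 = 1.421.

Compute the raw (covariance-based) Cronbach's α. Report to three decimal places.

Σσ²ᵢ = 0.998² + 1.239² + 1.421² = 4.5504
Covariances σ_ij = r_ij · s_i · s_j:
  σ(Q1,Q2) = 0.198 × 0.998 × 1.239 = 0.2448
  σ(Q1,Q3) = 0.289 × 0.998 × 1.421 = 0.4098
  σ(Q2,Q3) = 0.261 × 1.239 × 1.421 = 0.4595
σ²_T = Σσ²ᵢ + 2·Σσ_ij = 4.5504 + 2 × 1.1141 = 6.7786
α = (3/2)·(1 − 4.5504/6.7786) = 0.493

α = 0.493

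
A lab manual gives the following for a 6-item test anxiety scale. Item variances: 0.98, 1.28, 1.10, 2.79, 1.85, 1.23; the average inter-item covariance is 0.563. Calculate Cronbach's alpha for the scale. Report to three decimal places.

Cronbach's alpha = 0.776

Σσ²ᵢ = 0.98 + 1.28 + 1.10 + 2.79 + 1.85 + 1.23 = 9.23
Sum of the 15 distinct covariances = 15 × 0.563 = 8.445
σ²_total = Σσ²ᵢ + 2·Σcov = 9.23 + 2 × 8.445 = 26.120
α = (6/5)·(1 − 9.23/26.120) = 0.776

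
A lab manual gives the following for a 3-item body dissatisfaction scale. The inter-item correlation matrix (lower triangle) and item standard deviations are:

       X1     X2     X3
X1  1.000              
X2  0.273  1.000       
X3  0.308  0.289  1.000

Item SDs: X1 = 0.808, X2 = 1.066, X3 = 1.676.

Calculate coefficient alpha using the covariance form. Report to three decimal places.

α = 0.505

Σσ²ᵢ = 0.808² + 1.066² + 1.676² = 4.5982
Covariances σ_ij = r_ij · s_i · s_j:
  σ(X1,X2) = 0.273 × 0.808 × 1.066 = 0.2351
  σ(X1,X3) = 0.308 × 0.808 × 1.676 = 0.4171
  σ(X2,X3) = 0.289 × 1.066 × 1.676 = 0.5163
σ²_T = Σσ²ᵢ + 2·Σσ_ij = 4.5982 + 2 × 1.1685 = 6.9352
α = (3/2)·(1 − 4.5982/6.9352) = 0.505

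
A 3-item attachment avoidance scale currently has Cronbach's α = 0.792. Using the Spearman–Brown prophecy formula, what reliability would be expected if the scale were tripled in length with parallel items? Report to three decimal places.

predicted reliability = 0.920

Length factor m = 3
α' = m·α / (1 + (m−1)·α)
   = 3 × 0.792 / (1 + (3 − 1) × 0.792)
   = 2.3760 / 2.5840 = 0.920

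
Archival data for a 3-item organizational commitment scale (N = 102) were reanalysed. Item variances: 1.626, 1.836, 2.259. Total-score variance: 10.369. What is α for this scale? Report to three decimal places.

Σσᵢ² = 1.626 + 1.836 + 2.259 = 5.721
α = (k/(k−1))·(1 − Σσᵢ²/σ²_T) = (3/2)·(1 − 5.721/10.369) = 0.672

α = 0.672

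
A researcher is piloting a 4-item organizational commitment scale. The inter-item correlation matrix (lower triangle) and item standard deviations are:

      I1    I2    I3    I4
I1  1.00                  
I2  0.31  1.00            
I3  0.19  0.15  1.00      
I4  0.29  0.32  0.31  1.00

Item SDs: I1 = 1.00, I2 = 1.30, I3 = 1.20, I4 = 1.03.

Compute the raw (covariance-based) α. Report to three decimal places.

Σσ²ᵢ = 1.00² + 1.30² + 1.20² + 1.03² = 5.1909
Covariances σ_ij = r_ij · s_i · s_j:
  σ(I1,I2) = 0.31 × 1.00 × 1.30 = 0.4030
  σ(I1,I3) = 0.19 × 1.00 × 1.20 = 0.2280
  σ(I1,I4) = 0.29 × 1.00 × 1.03 = 0.2987
  σ(I2,I3) = 0.15 × 1.30 × 1.20 = 0.2340
  σ(I2,I4) = 0.32 × 1.30 × 1.03 = 0.4285
  σ(I3,I4) = 0.31 × 1.20 × 1.03 = 0.3832
σ²_T = Σσ²ᵢ + 2·Σσ_ij = 5.1909 + 2 × 1.9754 = 9.1417
α = (4/3)·(1 − 5.1909/9.1417) = 0.576

α = 0.576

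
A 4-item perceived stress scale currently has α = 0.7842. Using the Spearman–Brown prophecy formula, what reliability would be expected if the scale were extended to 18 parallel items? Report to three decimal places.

predicted reliability = 0.942

Length factor m = 18/4 = 4.5000
α' = m·α / (1 + (m−1)·α)
   = 18/4 × 0.7842 / (1 + (18/4 − 1) × 0.7842)
   = 3.5289 / 3.7447 = 0.942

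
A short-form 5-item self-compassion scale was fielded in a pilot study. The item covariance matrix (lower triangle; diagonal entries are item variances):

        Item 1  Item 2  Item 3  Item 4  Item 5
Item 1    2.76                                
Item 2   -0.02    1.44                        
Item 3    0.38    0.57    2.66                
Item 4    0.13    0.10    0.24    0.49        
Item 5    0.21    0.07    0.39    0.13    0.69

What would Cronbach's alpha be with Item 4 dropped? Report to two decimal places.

Cronbach's alpha = 0.40

Remaining items: Item 1, Item 2, Item 3, Item 5 (k = 4).
Σσ²ᵢ = 2.76 + 1.44 + 2.66 + 0.69 = 7.55
Var(T) = 7.55 + 2 × 1.60 = 10.75
α (item deleted) = (4/3)·(1 − 7.55/10.75) = 0.40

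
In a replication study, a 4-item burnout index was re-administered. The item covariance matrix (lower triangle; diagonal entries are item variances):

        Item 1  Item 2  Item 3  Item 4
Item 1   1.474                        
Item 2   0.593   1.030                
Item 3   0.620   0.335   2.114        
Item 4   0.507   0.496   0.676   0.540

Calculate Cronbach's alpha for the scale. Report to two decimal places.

α = 0.74

Σσ²ᵢ = 1.474 + 1.030 + 2.114 + 0.540 = 5.158
Sum of off-diagonal covariances = 3.227
σ²_total = 5.158 + 2 × 3.227 = 11.612
α = (k/(k−1))·(1 − Σσ²ᵢ/σ²_total) = (4/3)·(1 − 5.158/11.612) = 0.74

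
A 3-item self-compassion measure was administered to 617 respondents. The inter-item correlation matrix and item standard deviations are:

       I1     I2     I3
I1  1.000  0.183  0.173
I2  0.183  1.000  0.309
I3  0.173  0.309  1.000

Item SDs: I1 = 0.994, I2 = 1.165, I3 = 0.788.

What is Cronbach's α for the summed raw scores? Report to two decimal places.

Σσ²ᵢ = 0.994² + 1.165² + 0.788² = 2.9662
Covariances σ_ij = r_ij · s_i · s_j:
  σ(I1,I2) = 0.183 × 0.994 × 1.165 = 0.2119
  σ(I1,I3) = 0.173 × 0.994 × 0.788 = 0.1355
  σ(I2,I3) = 0.309 × 1.165 × 0.788 = 0.2837
σ²_T = Σσ²ᵢ + 2·Σσ_ij = 2.9662 + 2 × 0.6311 = 4.2284
α = (3/2)·(1 − 2.9662/4.2284) = 0.45

Cronbach's α = 0.45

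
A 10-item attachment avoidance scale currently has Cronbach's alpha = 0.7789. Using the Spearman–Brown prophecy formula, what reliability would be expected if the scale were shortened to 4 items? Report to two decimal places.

Length factor m = 4/10 = 0.4000
α' = m·α / (1 − (1−m)·α)
   = 4/10 × 0.7789 / (1 − (1 − 4/10) × 0.7789)
   = 0.3116 / 0.5327 = 0.58

predicted reliability = 0.58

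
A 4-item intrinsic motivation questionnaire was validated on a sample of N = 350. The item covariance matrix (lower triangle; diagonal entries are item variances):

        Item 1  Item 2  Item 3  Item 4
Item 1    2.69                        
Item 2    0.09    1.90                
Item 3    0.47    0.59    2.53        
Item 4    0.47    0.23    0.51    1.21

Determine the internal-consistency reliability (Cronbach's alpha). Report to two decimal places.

sum of item variances = 2.69 + 1.90 + 2.53 + 1.21 = 8.33
Sum of the distinct covariances = 2.36
σ²_T = 8.33 + 2 × 2.36 = 13.05
α = (k/(k−1))·(1 − sum of item variances/σ²_T) = (4/3)·(1 − 8.33/13.05) = 0.48

α = 0.48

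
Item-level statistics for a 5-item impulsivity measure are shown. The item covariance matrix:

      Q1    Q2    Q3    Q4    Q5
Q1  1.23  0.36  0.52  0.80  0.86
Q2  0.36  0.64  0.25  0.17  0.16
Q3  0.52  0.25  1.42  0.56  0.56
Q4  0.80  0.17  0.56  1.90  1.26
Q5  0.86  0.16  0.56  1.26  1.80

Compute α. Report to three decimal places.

Σσ²ᵢ = 1.23 + 0.64 + 1.42 + 1.90 + 1.80 = 6.99
Sum of the distinct covariances = 5.50
σ²_total = 6.99 + 2 × 5.50 = 17.99
α = (k/(k−1))·(1 − Σσ²ᵢ/σ²_total) = (5/4)·(1 − 6.99/17.99) = 0.764

α = 0.764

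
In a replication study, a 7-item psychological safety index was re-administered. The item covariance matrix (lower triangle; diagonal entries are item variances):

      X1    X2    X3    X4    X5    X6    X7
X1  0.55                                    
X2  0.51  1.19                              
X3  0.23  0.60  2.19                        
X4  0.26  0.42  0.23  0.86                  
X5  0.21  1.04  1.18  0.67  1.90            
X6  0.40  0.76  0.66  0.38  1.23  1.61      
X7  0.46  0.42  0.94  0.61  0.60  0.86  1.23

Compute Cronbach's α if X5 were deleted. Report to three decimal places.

Remaining items: X1, X2, X3, X4, X6, X7 (k = 6).
Σσᵢ² = 0.55 + 1.19 + 2.19 + 0.86 + 1.61 + 1.23 = 7.63
Var(T) = 7.63 + 2 × 7.74 = 23.11
α (item deleted) = (6/5)·(1 − 7.63/23.11) = 0.804

α = 0.804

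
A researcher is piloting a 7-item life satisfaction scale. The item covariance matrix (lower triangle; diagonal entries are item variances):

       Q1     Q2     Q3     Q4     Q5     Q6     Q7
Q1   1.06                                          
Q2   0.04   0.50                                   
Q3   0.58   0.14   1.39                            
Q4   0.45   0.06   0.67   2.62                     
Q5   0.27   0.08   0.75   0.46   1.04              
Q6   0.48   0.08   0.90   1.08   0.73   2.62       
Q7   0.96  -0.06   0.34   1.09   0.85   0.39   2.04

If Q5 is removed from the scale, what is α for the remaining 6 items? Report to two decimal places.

Remaining items: Q1, Q2, Q3, Q4, Q6, Q7 (k = 6).
sum of item variances = 1.06 + 0.50 + 1.39 + 2.62 + 2.62 + 2.04 = 10.23
total variance = 10.23 + 2 × 7.20 = 24.63
α (item deleted) = (6/5)·(1 − 10.23/24.63) = 0.70

α = 0.70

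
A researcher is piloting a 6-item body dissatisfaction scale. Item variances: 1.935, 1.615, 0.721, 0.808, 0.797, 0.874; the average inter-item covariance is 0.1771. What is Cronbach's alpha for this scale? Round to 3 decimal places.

α = 0.529

sum of item variances = 1.935 + 1.615 + 0.721 + 0.808 + 0.797 + 0.874 = 6.750
Sum of the 15 distinct covariances = 15 × 0.1771 = 2.6565
total variance = sum of item variances + 2·Σcov = 6.750 + 2 × 2.6565 = 12.0630
α = (6/5)·(1 − 6.750/12.0630) = 0.529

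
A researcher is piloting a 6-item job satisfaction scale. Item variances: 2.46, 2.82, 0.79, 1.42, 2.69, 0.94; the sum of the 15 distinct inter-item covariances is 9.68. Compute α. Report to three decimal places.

sum of item variances = 2.46 + 2.82 + 0.79 + 1.42 + 2.69 + 0.94 = 11.12
Sum of distinct covariances = 9.68
σ²_T = sum of item variances + 2·Σcov = 11.12 + 2 × 9.68 = 30.48
α = (6/5)·(1 − 11.12/30.48) = 0.762

α = 0.762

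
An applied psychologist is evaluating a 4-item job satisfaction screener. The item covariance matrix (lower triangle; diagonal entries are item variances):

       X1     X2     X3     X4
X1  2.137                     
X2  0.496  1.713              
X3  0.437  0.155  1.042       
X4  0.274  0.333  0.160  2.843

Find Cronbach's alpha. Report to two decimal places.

α = 0.43

Σσ²ᵢ = 2.137 + 1.713 + 1.042 + 2.843 = 7.735
Sum of the distinct covariances = 1.855
Var(T) = 7.735 + 2 × 1.855 = 11.445
α = (k/(k−1))·(1 − Σσ²ᵢ/Var(T)) = (4/3)·(1 − 7.735/11.445) = 0.43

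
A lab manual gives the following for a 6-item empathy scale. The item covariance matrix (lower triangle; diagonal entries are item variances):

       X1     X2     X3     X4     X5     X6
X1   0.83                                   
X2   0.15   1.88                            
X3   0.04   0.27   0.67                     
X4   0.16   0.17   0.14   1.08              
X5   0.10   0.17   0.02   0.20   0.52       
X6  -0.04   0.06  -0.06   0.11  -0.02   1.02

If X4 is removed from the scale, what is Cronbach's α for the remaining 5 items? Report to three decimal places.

Remaining items: X1, X2, X3, X5, X6 (k = 5).
Σσᵢ² = 0.83 + 1.88 + 0.67 + 0.52 + 1.02 = 4.92
σ²_total = 4.92 + 2 × 0.69 = 6.30
α (item deleted) = (5/4)·(1 − 4.92/6.30) = 0.274

α = 0.274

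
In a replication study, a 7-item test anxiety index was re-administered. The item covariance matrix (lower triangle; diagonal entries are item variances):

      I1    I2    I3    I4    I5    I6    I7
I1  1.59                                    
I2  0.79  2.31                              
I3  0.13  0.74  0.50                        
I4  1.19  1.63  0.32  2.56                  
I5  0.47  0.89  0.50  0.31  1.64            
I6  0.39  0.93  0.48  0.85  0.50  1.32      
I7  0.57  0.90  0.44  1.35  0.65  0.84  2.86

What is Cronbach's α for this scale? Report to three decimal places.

α = 0.816

Σσᵢ² = 1.59 + 2.31 + 0.50 + 2.56 + 1.64 + 1.32 + 2.86 = 12.78
Sum of off-diagonal covariances = 14.87
Var(T) = 12.78 + 2 × 14.87 = 42.52
α = (k/(k−1))·(1 − Σσᵢ²/Var(T)) = (7/6)·(1 − 12.78/42.52) = 0.816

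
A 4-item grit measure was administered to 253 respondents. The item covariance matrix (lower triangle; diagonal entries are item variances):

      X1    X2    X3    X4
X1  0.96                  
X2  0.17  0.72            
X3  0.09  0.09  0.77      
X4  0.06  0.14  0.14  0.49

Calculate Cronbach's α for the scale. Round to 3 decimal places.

Cronbach's α = 0.426

Σσᵢ² = 0.96 + 0.72 + 0.77 + 0.49 = 2.94
Sum of the distinct covariances = 0.69
σ²_T = 2.94 + 2 × 0.69 = 4.32
α = (k/(k−1))·(1 − Σσᵢ²/σ²_T) = (4/3)·(1 − 2.94/4.32) = 0.426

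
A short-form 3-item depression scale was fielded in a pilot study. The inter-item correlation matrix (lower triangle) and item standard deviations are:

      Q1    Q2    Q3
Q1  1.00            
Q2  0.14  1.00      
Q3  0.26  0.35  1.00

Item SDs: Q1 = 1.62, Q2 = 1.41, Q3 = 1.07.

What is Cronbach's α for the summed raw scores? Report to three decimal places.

Cronbach's α = 0.466

Σσ²ᵢ = 1.62² + 1.41² + 1.07² = 5.7574
Covariances σ_ij = r_ij · s_i · s_j:
  σ(Q1,Q2) = 0.14 × 1.62 × 1.41 = 0.3198
  σ(Q1,Q3) = 0.26 × 1.62 × 1.07 = 0.4507
  σ(Q2,Q3) = 0.35 × 1.41 × 1.07 = 0.5280
σ²_T = Σσ²ᵢ + 2·Σσ_ij = 5.7574 + 2 × 1.2985 = 8.3544
α = (3/2)·(1 − 5.7574/8.3544) = 0.466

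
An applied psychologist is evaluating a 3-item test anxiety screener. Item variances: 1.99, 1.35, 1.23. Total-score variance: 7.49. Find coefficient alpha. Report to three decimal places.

α = 0.585

ΣVar(i) = 1.99 + 1.35 + 1.23 = 4.57
α = (k/(k−1))·(1 − ΣVar(i)/σ²_total) = (3/2)·(1 − 4.57/7.49) = 0.585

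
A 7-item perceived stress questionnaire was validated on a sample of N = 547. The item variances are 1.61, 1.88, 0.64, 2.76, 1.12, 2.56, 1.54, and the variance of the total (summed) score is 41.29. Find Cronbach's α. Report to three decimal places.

ΣVar(i) = 1.61 + 1.88 + 0.64 + 2.76 + 1.12 + 2.56 + 1.54 = 12.11
α = (k/(k−1))·(1 − ΣVar(i)/total variance) = (7/6)·(1 − 12.11/41.29) = 0.824

Cronbach's α = 0.824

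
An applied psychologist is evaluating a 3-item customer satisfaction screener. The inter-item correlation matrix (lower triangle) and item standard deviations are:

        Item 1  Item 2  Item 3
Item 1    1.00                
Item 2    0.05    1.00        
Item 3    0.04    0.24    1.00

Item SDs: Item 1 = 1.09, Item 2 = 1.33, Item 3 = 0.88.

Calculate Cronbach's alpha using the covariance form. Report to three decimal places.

Σσ²ᵢ = 1.09² + 1.33² + 0.88² = 3.7314
Covariances σ_ij = r_ij · s_i · s_j:
  σ(Item 1,Item 2) = 0.05 × 1.09 × 1.33 = 0.0725
  σ(Item 1,Item 3) = 0.04 × 1.09 × 0.88 = 0.0384
  σ(Item 2,Item 3) = 0.24 × 1.33 × 0.88 = 0.2809
σ²_T = Σσ²ᵢ + 2·Σσ_ij = 3.7314 + 2 × 0.3918 = 4.5150
α = (3/2)·(1 − 3.7314/4.5150) = 0.260

α = 0.260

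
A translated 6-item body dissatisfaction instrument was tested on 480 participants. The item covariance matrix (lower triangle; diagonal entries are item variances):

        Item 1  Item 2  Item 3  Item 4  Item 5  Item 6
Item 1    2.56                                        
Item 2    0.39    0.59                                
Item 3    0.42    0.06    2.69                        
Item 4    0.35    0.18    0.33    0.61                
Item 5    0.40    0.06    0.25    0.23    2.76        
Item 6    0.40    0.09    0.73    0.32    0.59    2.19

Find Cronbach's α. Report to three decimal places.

Cronbach's α = 0.549

Σσᵢ² = 2.56 + 0.59 + 2.69 + 0.61 + 2.76 + 2.19 = 11.40
Sum of the distinct covariances = 4.80
σ²_total = 11.40 + 2 × 4.80 = 21.00
α = (k/(k−1))·(1 − Σσᵢ²/σ²_total) = (6/5)·(1 − 11.40/21.00) = 0.549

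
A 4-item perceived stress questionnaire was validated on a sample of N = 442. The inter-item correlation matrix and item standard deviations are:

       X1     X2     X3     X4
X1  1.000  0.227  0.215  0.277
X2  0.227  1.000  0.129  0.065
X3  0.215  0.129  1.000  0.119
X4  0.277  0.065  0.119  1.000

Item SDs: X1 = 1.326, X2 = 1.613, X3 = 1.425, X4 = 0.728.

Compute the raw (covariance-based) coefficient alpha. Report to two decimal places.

coefficient alpha = 0.43

Σσ²ᵢ = 1.326² + 1.613² + 1.425² + 0.728² = 6.9207
Covariances σ_ij = r_ij · s_i · s_j:
  σ(X1,X2) = 0.227 × 1.326 × 1.613 = 0.4855
  σ(X1,X3) = 0.215 × 1.326 × 1.425 = 0.4063
  σ(X1,X4) = 0.277 × 1.326 × 0.728 = 0.2674
  σ(X2,X3) = 0.129 × 1.613 × 1.425 = 0.2965
  σ(X2,X4) = 0.065 × 1.613 × 0.728 = 0.0763
  σ(X3,X4) = 0.119 × 1.425 × 0.728 = 0.1235
σ²_T = Σσ²ᵢ + 2·Σσ_ij = 6.9207 + 2 × 1.6555 = 10.2317
α = (4/3)·(1 − 6.9207/10.2317) = 0.43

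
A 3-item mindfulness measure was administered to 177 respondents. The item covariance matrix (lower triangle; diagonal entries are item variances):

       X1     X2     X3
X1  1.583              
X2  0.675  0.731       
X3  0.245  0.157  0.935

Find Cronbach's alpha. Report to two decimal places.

Cronbach's alpha = 0.60

Σσ²ᵢ = 1.583 + 0.731 + 0.935 = 3.249
Sum of the distinct covariances = 1.077
Var(T) = 3.249 + 2 × 1.077 = 5.403
α = (k/(k−1))·(1 − Σσ²ᵢ/Var(T)) = (3/2)·(1 − 3.249/5.403) = 0.60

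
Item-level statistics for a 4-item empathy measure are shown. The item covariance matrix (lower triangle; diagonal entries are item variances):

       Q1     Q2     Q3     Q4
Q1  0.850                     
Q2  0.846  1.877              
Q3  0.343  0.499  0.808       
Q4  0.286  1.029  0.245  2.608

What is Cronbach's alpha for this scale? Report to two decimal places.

Σσ²ᵢ = 0.850 + 1.877 + 0.808 + 2.608 = 6.143
Sum of off-diagonal covariances = 3.248
Var(T) = 6.143 + 2 × 3.248 = 12.639
α = (k/(k−1))·(1 − Σσ²ᵢ/Var(T)) = (4/3)·(1 − 6.143/12.639) = 0.69

Cronbach's alpha = 0.69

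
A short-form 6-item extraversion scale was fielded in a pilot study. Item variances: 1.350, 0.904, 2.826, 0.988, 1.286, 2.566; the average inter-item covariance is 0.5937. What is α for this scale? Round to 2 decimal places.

ΣVar(i) = 1.350 + 0.904 + 2.826 + 0.988 + 1.286 + 2.566 = 9.920
Sum of the 15 distinct covariances = 15 × 0.5937 = 8.9055
σ²_total = ΣVar(i) + 2·Σcov = 9.920 + 2 × 8.9055 = 27.7310
α = (6/5)·(1 − 9.920/27.7310) = 0.77

α = 0.77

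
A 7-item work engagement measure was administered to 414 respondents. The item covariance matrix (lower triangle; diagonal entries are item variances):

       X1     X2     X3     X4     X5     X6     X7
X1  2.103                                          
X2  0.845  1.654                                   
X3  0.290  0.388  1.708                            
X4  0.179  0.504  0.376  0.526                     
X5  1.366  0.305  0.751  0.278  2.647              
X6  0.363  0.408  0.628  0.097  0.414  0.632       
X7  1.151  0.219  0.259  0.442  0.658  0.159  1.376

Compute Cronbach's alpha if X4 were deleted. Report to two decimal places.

Cronbach's alpha = 0.74

Remaining items: X1, X2, X3, X5, X6, X7 (k = 6).
sum of item variances = 2.103 + 1.654 + 1.708 + 2.647 + 0.632 + 1.376 = 10.120
σ²_total = 10.120 + 2 × 8.204 = 26.528
α (item deleted) = (6/5)·(1 − 10.120/26.528) = 0.74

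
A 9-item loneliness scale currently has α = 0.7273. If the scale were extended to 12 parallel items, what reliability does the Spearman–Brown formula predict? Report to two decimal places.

predicted reliability = 0.78

Length factor m = 12/9 = 1.3333
α' = m·α / (1 + (m−1)·α)
   = 12/9 × 0.7273 / (1 + (12/9 − 1) × 0.7273)
   = 0.9697 / 1.2424 = 0.78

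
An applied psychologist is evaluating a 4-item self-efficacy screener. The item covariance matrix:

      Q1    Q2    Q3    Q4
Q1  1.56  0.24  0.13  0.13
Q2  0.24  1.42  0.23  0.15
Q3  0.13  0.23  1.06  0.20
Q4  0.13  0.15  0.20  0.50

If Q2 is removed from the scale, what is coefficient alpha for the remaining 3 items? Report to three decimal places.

Remaining items: Q1, Q3, Q4 (k = 3).
Σσ²ᵢ = 1.56 + 1.06 + 0.50 = 3.12
total variance = 3.12 + 2 × 0.46 = 4.04
α (item deleted) = (3/2)·(1 − 3.12/4.04) = 0.342

coefficient alpha = 0.342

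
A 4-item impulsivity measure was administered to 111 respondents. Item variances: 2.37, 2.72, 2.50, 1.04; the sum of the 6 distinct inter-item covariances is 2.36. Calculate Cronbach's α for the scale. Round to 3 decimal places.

Σσ²ᵢ = 2.37 + 2.72 + 2.50 + 1.04 = 8.63
Sum of distinct covariances = 2.36
σ²_total = Σσ²ᵢ + 2·Σcov = 8.63 + 2 × 2.36 = 13.35
α = (4/3)·(1 − 8.63/13.35) = 0.471

α = 0.471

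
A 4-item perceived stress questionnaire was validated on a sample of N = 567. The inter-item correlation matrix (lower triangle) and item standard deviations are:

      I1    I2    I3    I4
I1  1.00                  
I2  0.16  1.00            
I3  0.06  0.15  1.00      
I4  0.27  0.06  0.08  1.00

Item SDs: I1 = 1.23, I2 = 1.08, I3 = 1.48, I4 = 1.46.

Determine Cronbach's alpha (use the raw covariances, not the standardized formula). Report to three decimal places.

α = 0.364

Σσ²ᵢ = 1.23² + 1.08² + 1.48² + 1.46² = 7.0013
Covariances σ_ij = r_ij · s_i · s_j:
  σ(I1,I2) = 0.16 × 1.23 × 1.08 = 0.2125
  σ(I1,I3) = 0.06 × 1.23 × 1.48 = 0.1092
  σ(I1,I4) = 0.27 × 1.23 × 1.46 = 0.4849
  σ(I2,I3) = 0.15 × 1.08 × 1.48 = 0.2398
  σ(I2,I4) = 0.06 × 1.08 × 1.46 = 0.0946
  σ(I3,I4) = 0.08 × 1.48 × 1.46 = 0.1729
σ²_T = Σσ²ᵢ + 2·Σσ_ij = 7.0013 + 2 × 1.3139 = 9.6291
α = (4/3)·(1 − 7.0013/9.6291) = 0.364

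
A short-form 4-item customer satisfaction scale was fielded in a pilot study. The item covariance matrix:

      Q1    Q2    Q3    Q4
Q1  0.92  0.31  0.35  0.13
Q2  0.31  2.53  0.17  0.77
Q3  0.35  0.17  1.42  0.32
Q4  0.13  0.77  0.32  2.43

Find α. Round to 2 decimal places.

α = 0.48

Σσ²ᵢ = 0.92 + 2.53 + 1.42 + 2.43 = 7.30
Sum of off-diagonal covariances = 2.05
σ²_total = 7.30 + 2 × 2.05 = 11.40
α = (k/(k−1))·(1 − Σσ²ᵢ/σ²_total) = (4/3)·(1 − 7.30/11.40) = 0.48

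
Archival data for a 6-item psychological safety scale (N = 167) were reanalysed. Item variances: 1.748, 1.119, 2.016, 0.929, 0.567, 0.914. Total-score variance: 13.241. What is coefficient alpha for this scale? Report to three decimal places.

α = 0.539

ΣVar(i) = 1.748 + 1.119 + 2.016 + 0.929 + 0.567 + 0.914 = 7.293
α = (k/(k−1))·(1 − ΣVar(i)/Var(T)) = (6/5)·(1 − 7.293/13.241) = 0.539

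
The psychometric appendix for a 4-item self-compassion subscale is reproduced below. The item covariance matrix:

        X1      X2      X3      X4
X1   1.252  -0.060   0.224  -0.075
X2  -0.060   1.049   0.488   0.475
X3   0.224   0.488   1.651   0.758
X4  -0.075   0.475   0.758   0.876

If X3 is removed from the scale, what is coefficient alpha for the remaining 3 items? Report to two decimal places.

Remaining items: X1, X2, X4 (k = 3).
ΣVar(i) = 1.252 + 1.049 + 0.876 = 3.177
σ²_total = 3.177 + 2 × 0.340 = 3.857
α (item deleted) = (3/2)·(1 − 3.177/3.857) = 0.26

α = 0.26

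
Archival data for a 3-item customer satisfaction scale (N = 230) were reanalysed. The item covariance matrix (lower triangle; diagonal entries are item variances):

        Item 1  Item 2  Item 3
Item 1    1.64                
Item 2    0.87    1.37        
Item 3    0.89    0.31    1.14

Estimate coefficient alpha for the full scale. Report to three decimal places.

coefficient alpha = 0.749

sum of item variances = 1.64 + 1.37 + 1.14 = 4.15
Sum of off-diagonal covariances = 2.07
total variance = 4.15 + 2 × 2.07 = 8.29
α = (k/(k−1))·(1 − sum of item variances/total variance) = (3/2)·(1 − 4.15/8.29) = 0.749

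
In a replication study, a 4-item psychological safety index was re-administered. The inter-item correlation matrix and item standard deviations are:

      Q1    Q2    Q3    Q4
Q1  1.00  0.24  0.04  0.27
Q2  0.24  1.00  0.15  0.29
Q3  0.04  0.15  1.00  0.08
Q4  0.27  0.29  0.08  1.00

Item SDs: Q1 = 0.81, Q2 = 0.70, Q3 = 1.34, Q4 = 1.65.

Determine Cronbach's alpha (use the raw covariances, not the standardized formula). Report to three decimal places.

α = 0.395

Σσ²ᵢ = 0.81² + 0.70² + 1.34² + 1.65² = 5.6642
Covariances σ_ij = r_ij · s_i · s_j:
  σ(Q1,Q2) = 0.24 × 0.81 × 0.70 = 0.1361
  σ(Q1,Q3) = 0.04 × 0.81 × 1.34 = 0.0434
  σ(Q1,Q4) = 0.27 × 0.81 × 1.65 = 0.3609
  σ(Q2,Q3) = 0.15 × 0.70 × 1.34 = 0.1407
  σ(Q2,Q4) = 0.29 × 0.70 × 1.65 = 0.3349
  σ(Q3,Q4) = 0.08 × 1.34 × 1.65 = 0.1769
σ²_T = Σσ²ᵢ + 2·Σσ_ij = 5.6642 + 2 × 1.1929 = 8.0500
α = (4/3)·(1 − 5.6642/8.0500) = 0.395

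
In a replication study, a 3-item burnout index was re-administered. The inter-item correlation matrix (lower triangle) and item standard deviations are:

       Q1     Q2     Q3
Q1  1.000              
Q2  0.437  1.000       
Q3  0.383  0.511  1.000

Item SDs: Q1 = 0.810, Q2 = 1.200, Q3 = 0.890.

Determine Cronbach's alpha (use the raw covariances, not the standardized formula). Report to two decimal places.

α = 0.69

Σσ²ᵢ = 0.810² + 1.200² + 0.890² = 2.8882
Covariances σ_ij = r_ij · s_i · s_j:
  σ(Q1,Q2) = 0.437 × 0.810 × 1.200 = 0.4248
  σ(Q1,Q3) = 0.383 × 0.810 × 0.890 = 0.2761
  σ(Q2,Q3) = 0.511 × 1.200 × 0.890 = 0.5457
σ²_T = Σσ²ᵢ + 2·Σσ_ij = 2.8882 + 2 × 1.2466 = 5.3814
α = (3/2)·(1 − 2.8882/5.3814) = 0.69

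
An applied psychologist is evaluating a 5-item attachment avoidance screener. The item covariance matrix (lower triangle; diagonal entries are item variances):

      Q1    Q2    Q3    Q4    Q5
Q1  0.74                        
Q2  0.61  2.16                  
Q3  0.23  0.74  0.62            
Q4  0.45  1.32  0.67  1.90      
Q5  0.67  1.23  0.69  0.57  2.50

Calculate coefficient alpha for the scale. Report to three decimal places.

coefficient alpha = 0.806

Σσᵢ² = 0.74 + 2.16 + 0.62 + 1.90 + 2.50 = 7.92
Sum of off-diagonal covariances = 7.18
σ²_total = 7.92 + 2 × 7.18 = 22.28
α = (k/(k−1))·(1 − Σσᵢ²/σ²_total) = (5/4)·(1 − 7.92/22.28) = 0.806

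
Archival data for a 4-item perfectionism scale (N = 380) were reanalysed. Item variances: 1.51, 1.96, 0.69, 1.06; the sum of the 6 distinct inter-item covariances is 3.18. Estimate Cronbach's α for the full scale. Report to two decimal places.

Σσᵢ² = 1.51 + 1.96 + 0.69 + 1.06 = 5.22
Sum of distinct covariances = 3.18
Var(T) = Σσᵢ² + 2·Σcov = 5.22 + 2 × 3.18 = 11.58
α = (4/3)·(1 − 5.22/11.58) = 0.73

Cronbach's α = 0.73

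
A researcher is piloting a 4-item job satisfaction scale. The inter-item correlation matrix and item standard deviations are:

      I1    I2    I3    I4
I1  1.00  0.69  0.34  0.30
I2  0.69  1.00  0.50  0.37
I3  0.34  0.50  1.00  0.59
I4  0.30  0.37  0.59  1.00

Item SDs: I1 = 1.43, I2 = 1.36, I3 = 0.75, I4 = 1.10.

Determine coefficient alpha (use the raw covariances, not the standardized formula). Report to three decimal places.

Σσ²ᵢ = 1.43² + 1.36² + 0.75² + 1.10² = 5.6670
Covariances σ_ij = r_ij · s_i · s_j:
  σ(I1,I2) = 0.69 × 1.43 × 1.36 = 1.3419
  σ(I1,I3) = 0.34 × 1.43 × 0.75 = 0.3647
  σ(I1,I4) = 0.30 × 1.43 × 1.10 = 0.4719
  σ(I2,I3) = 0.50 × 1.36 × 0.75 = 0.5100
  σ(I2,I4) = 0.37 × 1.36 × 1.10 = 0.5535
  σ(I3,I4) = 0.59 × 0.75 × 1.10 = 0.4868
σ²_T = Σσ²ᵢ + 2·Σσ_ij = 5.6670 + 2 × 3.7288 = 13.1246
α = (4/3)·(1 − 5.6670/13.1246) = 0.758

α = 0.758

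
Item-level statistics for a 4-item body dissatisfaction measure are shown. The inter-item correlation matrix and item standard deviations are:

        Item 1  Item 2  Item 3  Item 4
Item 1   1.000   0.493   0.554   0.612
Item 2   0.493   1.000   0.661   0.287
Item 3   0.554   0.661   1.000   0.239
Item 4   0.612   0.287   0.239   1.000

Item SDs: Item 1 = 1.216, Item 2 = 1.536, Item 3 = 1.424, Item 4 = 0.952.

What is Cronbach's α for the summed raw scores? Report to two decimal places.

α = 0.78

Σσ²ᵢ = 1.216² + 1.536² + 1.424² + 0.952² = 6.7720
Covariances σ_ij = r_ij · s_i · s_j:
  σ(Item 1,Item 2) = 0.493 × 1.216 × 1.536 = 0.9208
  σ(Item 1,Item 3) = 0.554 × 1.216 × 1.424 = 0.9593
  σ(Item 1,Item 4) = 0.612 × 1.216 × 0.952 = 0.7085
  σ(Item 2,Item 3) = 0.661 × 1.536 × 1.424 = 1.4458
  σ(Item 2,Item 4) = 0.287 × 1.536 × 0.952 = 0.4197
  σ(Item 3,Item 4) = 0.239 × 1.424 × 0.952 = 0.3240
σ²_T = Σσ²ᵢ + 2·Σσ_ij = 6.7720 + 2 × 4.7781 = 16.3282
α = (4/3)·(1 − 6.7720/16.3282) = 0.78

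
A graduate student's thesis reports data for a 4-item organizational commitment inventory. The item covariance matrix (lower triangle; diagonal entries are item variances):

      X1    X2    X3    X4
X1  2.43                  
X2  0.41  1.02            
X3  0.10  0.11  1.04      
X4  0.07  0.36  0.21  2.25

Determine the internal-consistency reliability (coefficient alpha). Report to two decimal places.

α = 0.36

Σσᵢ² = 2.43 + 1.02 + 1.04 + 2.25 = 6.74
Sum of off-diagonal covariances = 1.26
σ²_total = 6.74 + 2 × 1.26 = 9.26
α = (k/(k−1))·(1 − Σσᵢ²/σ²_total) = (4/3)·(1 − 6.74/9.26) = 0.36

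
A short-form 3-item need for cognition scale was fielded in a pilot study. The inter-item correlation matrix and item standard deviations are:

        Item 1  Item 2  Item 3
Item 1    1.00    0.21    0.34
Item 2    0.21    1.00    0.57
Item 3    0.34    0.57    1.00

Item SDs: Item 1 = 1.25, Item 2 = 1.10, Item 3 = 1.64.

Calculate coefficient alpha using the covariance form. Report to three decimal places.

Σσ²ᵢ = 1.25² + 1.10² + 1.64² = 5.4621
Covariances σ_ij = r_ij · s_i · s_j:
  σ(Item 1,Item 2) = 0.21 × 1.25 × 1.10 = 0.2888
  σ(Item 1,Item 3) = 0.34 × 1.25 × 1.64 = 0.6970
  σ(Item 2,Item 3) = 0.57 × 1.10 × 1.64 = 1.0283
σ²_T = Σσ²ᵢ + 2·Σσ_ij = 5.4621 + 2 × 2.0141 = 9.4903
α = (3/2)·(1 − 5.4621/9.4903) = 0.637

α = 0.637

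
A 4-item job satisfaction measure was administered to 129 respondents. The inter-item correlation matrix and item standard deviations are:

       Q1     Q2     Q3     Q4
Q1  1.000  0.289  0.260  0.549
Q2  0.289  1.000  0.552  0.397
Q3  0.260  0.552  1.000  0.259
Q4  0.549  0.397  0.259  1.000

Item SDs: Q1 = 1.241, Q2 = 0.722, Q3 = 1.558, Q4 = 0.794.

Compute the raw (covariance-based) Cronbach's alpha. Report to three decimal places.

α = 0.655

Σσ²ᵢ = 1.241² + 0.722² + 1.558² + 0.794² = 5.1192
Covariances σ_ij = r_ij · s_i · s_j:
  σ(Q1,Q2) = 0.289 × 1.241 × 0.722 = 0.2589
  σ(Q1,Q3) = 0.260 × 1.241 × 1.558 = 0.5027
  σ(Q1,Q4) = 0.549 × 1.241 × 0.794 = 0.5410
  σ(Q2,Q3) = 0.552 × 0.722 × 1.558 = 0.6209
  σ(Q2,Q4) = 0.397 × 0.722 × 0.794 = 0.2276
  σ(Q3,Q4) = 0.259 × 1.558 × 0.794 = 0.3204
σ²_T = Σσ²ᵢ + 2·Σσ_ij = 5.1192 + 2 × 2.4715 = 10.0622
α = (4/3)·(1 − 5.1192/10.0622) = 0.655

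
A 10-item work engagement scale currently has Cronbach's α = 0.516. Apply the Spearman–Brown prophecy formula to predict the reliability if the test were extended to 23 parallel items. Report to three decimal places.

predicted reliability = 0.710

Length factor m = 23/10 = 2.3000
α' = m·α / (1 + (m−1)·α)
   = 23/10 × 0.516 / (1 + (23/10 − 1) × 0.516)
   = 1.1868 / 1.6708 = 0.710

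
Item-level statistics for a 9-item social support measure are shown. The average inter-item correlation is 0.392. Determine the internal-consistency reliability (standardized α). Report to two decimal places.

standardized α = 0.85

Standardized α = k·r̄ / (1 + (k−1)·r̄) = 9 × 0.392 / (1 + 8 × 0.392)
  = 3.5280 / 4.1360 = 0.85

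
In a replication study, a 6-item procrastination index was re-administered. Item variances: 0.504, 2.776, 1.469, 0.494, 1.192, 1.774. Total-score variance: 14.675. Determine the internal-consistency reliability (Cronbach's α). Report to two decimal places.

Σσᵢ² = 0.504 + 2.776 + 1.469 + 0.494 + 1.192 + 1.774 = 8.209
α = (k/(k−1))·(1 − Σσᵢ²/σ²_T) = (6/5)·(1 − 8.209/14.675) = 0.53

Cronbach's α = 0.53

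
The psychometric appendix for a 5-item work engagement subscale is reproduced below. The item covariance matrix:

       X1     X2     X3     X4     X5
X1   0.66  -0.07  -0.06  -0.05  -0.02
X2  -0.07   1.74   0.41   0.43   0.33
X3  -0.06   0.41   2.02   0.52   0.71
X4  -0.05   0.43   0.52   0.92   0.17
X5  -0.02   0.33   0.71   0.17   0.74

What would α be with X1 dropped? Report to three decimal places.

Remaining items: X2, X3, X4, X5 (k = 4).
Σσᵢ² = 1.74 + 2.02 + 0.92 + 0.74 = 5.42
total variance = 5.42 + 2 × 2.57 = 10.56
α (item deleted) = (4/3)·(1 − 5.42/10.56) = 0.649

α = 0.649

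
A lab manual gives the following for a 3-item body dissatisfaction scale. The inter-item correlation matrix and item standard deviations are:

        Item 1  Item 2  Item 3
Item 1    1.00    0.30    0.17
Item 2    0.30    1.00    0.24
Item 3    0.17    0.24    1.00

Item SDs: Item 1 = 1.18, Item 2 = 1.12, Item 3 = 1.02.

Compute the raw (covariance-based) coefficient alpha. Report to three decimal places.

Σσ²ᵢ = 1.18² + 1.12² + 1.02² = 3.6872
Covariances σ_ij = r_ij · s_i · s_j:
  σ(Item 1,Item 2) = 0.30 × 1.18 × 1.12 = 0.3965
  σ(Item 1,Item 3) = 0.17 × 1.18 × 1.02 = 0.2046
  σ(Item 2,Item 3) = 0.24 × 1.12 × 1.02 = 0.2742
σ²_T = Σσ²ᵢ + 2·Σσ_ij = 3.6872 + 2 × 0.8753 = 5.4378
α = (3/2)·(1 − 3.6872/5.4378) = 0.483

α = 0.483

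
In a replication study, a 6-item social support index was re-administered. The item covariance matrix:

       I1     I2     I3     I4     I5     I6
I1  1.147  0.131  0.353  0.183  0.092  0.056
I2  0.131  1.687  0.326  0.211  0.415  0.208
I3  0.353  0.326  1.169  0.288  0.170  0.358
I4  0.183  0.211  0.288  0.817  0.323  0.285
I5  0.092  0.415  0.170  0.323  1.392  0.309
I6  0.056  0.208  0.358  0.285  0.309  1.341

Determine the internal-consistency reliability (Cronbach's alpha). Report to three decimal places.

α = 0.595

Σσᵢ² = 1.147 + 1.687 + 1.169 + 0.817 + 1.392 + 1.341 = 7.553
Sum of the distinct covariances = 3.708
total variance = 7.553 + 2 × 3.708 = 14.969
α = (k/(k−1))·(1 − Σσᵢ²/total variance) = (6/5)·(1 − 7.553/14.969) = 0.595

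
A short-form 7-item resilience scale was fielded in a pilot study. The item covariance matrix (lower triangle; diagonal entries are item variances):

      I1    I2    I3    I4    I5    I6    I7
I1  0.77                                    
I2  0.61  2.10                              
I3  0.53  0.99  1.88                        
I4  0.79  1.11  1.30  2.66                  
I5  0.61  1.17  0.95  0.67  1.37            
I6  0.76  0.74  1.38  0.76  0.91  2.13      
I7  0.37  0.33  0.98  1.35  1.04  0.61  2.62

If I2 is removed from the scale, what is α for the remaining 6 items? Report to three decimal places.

α = 0.834

Remaining items: I1, I3, I4, I5, I6, I7 (k = 6).
ΣVar(i) = 0.77 + 1.88 + 2.66 + 1.37 + 2.13 + 2.62 = 11.43
total variance = 11.43 + 2 × 13.01 = 37.45
α (item deleted) = (6/5)·(1 − 11.43/37.45) = 0.834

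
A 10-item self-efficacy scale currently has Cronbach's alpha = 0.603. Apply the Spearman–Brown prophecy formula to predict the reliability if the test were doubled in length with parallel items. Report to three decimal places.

Length factor m = 2
α' = m·α / (1 + (m−1)·α)
   = 2 × 0.603 / (1 + (2 − 1) × 0.603)
   = 1.2060 / 1.6030 = 0.752

predicted reliability = 0.752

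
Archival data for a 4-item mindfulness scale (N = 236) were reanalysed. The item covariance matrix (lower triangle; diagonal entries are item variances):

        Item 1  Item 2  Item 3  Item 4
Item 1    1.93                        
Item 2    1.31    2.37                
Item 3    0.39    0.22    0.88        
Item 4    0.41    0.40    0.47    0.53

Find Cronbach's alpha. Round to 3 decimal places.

Cronbach's alpha = 0.705

sum of item variances = 1.93 + 2.37 + 0.88 + 0.53 = 5.71
Sum of the distinct covariances = 3.20
Var(T) = 5.71 + 2 × 3.20 = 12.11
α = (k/(k−1))·(1 − sum of item variances/Var(T)) = (4/3)·(1 − 5.71/12.11) = 0.705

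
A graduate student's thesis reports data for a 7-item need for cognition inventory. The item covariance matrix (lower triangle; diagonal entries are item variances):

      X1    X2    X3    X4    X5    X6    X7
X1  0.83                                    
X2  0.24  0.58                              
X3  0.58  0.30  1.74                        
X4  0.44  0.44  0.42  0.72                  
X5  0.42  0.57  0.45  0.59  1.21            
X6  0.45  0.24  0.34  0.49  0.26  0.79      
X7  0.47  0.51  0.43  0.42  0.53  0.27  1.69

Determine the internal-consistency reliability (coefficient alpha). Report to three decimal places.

sum of item variances = 0.83 + 0.58 + 1.74 + 0.72 + 1.21 + 0.79 + 1.69 = 7.56
Sum of off-diagonal covariances = 8.86
total variance = 7.56 + 2 × 8.86 = 25.28
α = (k/(k−1))·(1 − sum of item variances/total variance) = (7/6)·(1 − 7.56/25.28) = 0.818

coefficient alpha = 0.818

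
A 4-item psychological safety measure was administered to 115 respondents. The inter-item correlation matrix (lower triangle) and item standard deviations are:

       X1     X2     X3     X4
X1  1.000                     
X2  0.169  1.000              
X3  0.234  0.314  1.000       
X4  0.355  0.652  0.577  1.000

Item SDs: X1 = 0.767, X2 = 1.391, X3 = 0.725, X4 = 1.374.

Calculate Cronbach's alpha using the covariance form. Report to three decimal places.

α = 0.711

Σσ²ᵢ = 0.767² + 1.391² + 0.725² + 1.374² = 4.9367
Covariances σ_ij = r_ij · s_i · s_j:
  σ(X1,X2) = 0.169 × 0.767 × 1.391 = 0.1803
  σ(X1,X3) = 0.234 × 0.767 × 0.725 = 0.1301
  σ(X1,X4) = 0.355 × 0.767 × 1.374 = 0.3741
  σ(X2,X3) = 0.314 × 1.391 × 0.725 = 0.3167
  σ(X2,X4) = 0.652 × 1.391 × 1.374 = 1.2461
  σ(X3,X4) = 0.577 × 0.725 × 1.374 = 0.5748
σ²_T = Σσ²ᵢ + 2·Σσ_ij = 4.9367 + 2 × 2.8221 = 10.5809
α = (4/3)·(1 − 4.9367/10.5809) = 0.711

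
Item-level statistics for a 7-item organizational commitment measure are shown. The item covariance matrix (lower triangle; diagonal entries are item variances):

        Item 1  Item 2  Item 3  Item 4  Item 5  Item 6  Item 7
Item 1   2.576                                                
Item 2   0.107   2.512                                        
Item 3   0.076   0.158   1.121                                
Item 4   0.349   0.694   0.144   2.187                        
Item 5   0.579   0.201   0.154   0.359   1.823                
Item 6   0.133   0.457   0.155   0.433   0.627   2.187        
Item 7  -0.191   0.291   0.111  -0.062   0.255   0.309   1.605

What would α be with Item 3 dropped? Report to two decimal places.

Remaining items: Item 1, Item 2, Item 4, Item 5, Item 6, Item 7 (k = 6).
Σσᵢ² = 2.576 + 2.512 + 2.187 + 1.823 + 2.187 + 1.605 = 12.890
σ²_T = 12.890 + 2 × 4.541 = 21.972
α (item deleted) = (6/5)·(1 − 12.890/21.972) = 0.50

α = 0.50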